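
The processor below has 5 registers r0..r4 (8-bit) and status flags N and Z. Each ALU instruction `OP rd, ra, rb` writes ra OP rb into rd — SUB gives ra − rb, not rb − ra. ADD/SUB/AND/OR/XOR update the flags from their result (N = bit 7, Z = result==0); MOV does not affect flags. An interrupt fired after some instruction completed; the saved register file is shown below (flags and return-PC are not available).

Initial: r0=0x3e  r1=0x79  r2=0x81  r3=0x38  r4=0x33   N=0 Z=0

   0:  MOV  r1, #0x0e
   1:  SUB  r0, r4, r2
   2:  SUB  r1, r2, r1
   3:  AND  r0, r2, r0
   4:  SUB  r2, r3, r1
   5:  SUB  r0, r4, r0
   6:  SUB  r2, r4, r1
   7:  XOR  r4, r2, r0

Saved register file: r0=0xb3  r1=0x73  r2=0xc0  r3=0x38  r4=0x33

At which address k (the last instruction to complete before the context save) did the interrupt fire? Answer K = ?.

K = 6

after  0: r0=0x3e r1=0x0e r2=0x81 r3=0x38 r4=0x33  N=0 Z=0
after  1: r0=0xb2 r1=0x0e r2=0x81 r3=0x38 r4=0x33  N=1 Z=0
after  2: r0=0xb2 r1=0x73 r2=0x81 r3=0x38 r4=0x33  N=0 Z=0
after  3: r0=0x80 r1=0x73 r2=0x81 r3=0x38 r4=0x33  N=1 Z=0
after  4: r0=0x80 r1=0x73 r2=0xc5 r3=0x38 r4=0x33  N=1 Z=0
after  5: r0=0xb3 r1=0x73 r2=0xc5 r3=0x38 r4=0x33  N=1 Z=0
after  6: r0=0xb3 r1=0x73 r2=0xc0 r3=0x38 r4=0x33  N=1 Z=0
-- IRQ taken; context saved, return-PC = 7 --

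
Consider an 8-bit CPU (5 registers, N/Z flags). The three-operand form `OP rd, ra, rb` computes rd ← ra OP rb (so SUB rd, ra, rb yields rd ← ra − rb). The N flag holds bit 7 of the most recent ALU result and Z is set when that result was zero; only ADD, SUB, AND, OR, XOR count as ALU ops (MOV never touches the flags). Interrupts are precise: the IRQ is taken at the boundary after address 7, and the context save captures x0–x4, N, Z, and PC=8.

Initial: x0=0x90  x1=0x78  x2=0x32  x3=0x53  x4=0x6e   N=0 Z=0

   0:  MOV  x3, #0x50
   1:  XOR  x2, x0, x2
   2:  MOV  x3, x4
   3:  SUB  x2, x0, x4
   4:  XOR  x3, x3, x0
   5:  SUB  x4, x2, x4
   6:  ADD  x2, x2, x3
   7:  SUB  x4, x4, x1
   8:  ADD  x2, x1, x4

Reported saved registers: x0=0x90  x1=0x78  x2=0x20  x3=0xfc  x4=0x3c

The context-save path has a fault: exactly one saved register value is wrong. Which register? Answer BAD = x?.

after  0: x0=0x90 x1=0x78 x2=0x32 x3=0x50 x4=0x6e  N=0 Z=0
after  1: x0=0x90 x1=0x78 x2=0xa2 x3=0x50 x4=0x6e  N=1 Z=0
after  2: x0=0x90 x1=0x78 x2=0xa2 x3=0x6e x4=0x6e  N=1 Z=0
after  3: x0=0x90 x1=0x78 x2=0x22 x3=0x6e x4=0x6e  N=0 Z=0
after  4: x0=0x90 x1=0x78 x2=0x22 x3=0xfe x4=0x6e  N=1 Z=0
after  5: x0=0x90 x1=0x78 x2=0x22 x3=0xfe x4=0xb4  N=1 Z=0
after  6: x0=0x90 x1=0x78 x2=0x20 x3=0xfe x4=0xb4  N=0 Z=0
after  7: x0=0x90 x1=0x78 x2=0x20 x3=0xfe x4=0x3c  N=0 Z=0
-- IRQ taken; context saved, return-PC = 8 --
mismatch: x3: reported 0xfc vs actual 0xfe

BAD = x3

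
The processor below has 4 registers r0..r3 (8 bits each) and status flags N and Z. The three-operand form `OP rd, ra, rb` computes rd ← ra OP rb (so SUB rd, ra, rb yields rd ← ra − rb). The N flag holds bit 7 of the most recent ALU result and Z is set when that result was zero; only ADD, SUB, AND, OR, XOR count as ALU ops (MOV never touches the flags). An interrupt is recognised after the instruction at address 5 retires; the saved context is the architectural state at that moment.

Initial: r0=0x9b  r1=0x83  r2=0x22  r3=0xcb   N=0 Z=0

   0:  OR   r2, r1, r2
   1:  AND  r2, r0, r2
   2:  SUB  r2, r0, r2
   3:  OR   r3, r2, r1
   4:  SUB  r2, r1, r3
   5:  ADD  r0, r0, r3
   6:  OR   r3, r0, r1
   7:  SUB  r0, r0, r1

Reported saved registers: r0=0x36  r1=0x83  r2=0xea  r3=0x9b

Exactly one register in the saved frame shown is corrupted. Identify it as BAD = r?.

BAD = r2

after  0: r0=0x9b r1=0x83 r2=0xa3 r3=0xcb  N=1 Z=0
after  1: r0=0x9b r1=0x83 r2=0x83 r3=0xcb  N=1 Z=0
after  2: r0=0x9b r1=0x83 r2=0x18 r3=0xcb  N=0 Z=0
after  3: r0=0x9b r1=0x83 r2=0x18 r3=0x9b  N=1 Z=0
after  4: r0=0x9b r1=0x83 r2=0xe8 r3=0x9b  N=1 Z=0
after  5: r0=0x36 r1=0x83 r2=0xe8 r3=0x9b  N=0 Z=0
-- IRQ taken; context saved, return-PC = 6 --
mismatch: r2: reported 0xea vs actual 0xe8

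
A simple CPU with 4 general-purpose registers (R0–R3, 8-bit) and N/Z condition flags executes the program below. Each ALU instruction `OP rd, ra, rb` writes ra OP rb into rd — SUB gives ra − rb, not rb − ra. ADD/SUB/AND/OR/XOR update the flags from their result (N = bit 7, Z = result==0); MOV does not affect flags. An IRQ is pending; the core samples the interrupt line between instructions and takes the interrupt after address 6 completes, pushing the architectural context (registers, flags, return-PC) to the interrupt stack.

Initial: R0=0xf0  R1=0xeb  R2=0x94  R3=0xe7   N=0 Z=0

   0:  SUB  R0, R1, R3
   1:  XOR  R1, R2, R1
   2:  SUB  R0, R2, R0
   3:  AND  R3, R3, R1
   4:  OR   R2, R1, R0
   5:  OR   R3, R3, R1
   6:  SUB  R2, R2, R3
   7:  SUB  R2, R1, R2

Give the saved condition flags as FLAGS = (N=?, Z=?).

FLAGS = (N=1, Z=0)

after  0: R0=0x04 R1=0xeb R2=0x94 R3=0xe7  N=0 Z=0
after  1: R0=0x04 R1=0x7f R2=0x94 R3=0xe7  N=0 Z=0
after  2: R0=0x90 R1=0x7f R2=0x94 R3=0xe7  N=1 Z=0
after  3: R0=0x90 R1=0x7f R2=0x94 R3=0x67  N=0 Z=0
after  4: R0=0x90 R1=0x7f R2=0xff R3=0x67  N=1 Z=0
after  5: R0=0x90 R1=0x7f R2=0xff R3=0x7f  N=0 Z=0
after  6: R0=0x90 R1=0x7f R2=0x80 R3=0x7f  N=1 Z=0
-- IRQ taken; context saved, return-PC = 7 --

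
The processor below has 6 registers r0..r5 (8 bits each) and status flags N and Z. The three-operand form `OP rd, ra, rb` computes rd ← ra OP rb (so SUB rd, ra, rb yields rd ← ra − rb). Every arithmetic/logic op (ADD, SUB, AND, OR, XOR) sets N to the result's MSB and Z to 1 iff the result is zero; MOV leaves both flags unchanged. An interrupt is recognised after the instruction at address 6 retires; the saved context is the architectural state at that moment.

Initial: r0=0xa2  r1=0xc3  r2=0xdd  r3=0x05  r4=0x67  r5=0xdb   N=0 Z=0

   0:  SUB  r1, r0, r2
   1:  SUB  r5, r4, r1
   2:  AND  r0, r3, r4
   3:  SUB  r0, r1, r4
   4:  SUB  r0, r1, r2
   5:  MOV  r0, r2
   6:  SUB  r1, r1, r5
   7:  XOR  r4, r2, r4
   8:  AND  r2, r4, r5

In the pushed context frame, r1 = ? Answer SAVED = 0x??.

after  0: r0=0xa2 r1=0xc5 r2=0xdd r3=0x05 r4=0x67 r5=0xdb  N=1 Z=0
after  1: r0=0xa2 r1=0xc5 r2=0xdd r3=0x05 r4=0x67 r5=0xa2  N=1 Z=0
after  2: r0=0x05 r1=0xc5 r2=0xdd r3=0x05 r4=0x67 r5=0xa2  N=0 Z=0
after  3: r0=0x5e r1=0xc5 r2=0xdd r3=0x05 r4=0x67 r5=0xa2  N=0 Z=0
after  4: r0=0xe8 r1=0xc5 r2=0xdd r3=0x05 r4=0x67 r5=0xa2  N=1 Z=0
after  5: r0=0xdd r1=0xc5 r2=0xdd r3=0x05 r4=0x67 r5=0xa2  N=1 Z=0
after  6: r0=0xdd r1=0x23 r2=0xdd r3=0x05 r4=0x67 r5=0xa2  N=0 Z=0
-- IRQ taken; context saved, return-PC = 7 --

SAVED = 0x23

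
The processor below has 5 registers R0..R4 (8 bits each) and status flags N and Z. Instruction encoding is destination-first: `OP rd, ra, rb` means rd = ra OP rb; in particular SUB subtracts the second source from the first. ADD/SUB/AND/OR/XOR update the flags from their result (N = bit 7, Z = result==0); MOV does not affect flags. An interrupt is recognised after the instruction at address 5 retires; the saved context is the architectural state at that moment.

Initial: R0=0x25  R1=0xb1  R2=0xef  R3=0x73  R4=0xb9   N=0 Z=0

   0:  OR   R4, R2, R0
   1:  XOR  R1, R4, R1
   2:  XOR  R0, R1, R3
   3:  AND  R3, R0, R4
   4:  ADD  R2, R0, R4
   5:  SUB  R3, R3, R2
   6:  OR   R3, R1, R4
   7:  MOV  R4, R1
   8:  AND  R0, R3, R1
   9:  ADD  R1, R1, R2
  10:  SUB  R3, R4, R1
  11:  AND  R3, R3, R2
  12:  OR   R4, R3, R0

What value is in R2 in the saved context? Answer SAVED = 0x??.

after  0: R0=0x25 R1=0xb1 R2=0xef R3=0x73 R4=0xef  N=1 Z=0
after  1: R0=0x25 R1=0x5e R2=0xef R3=0x73 R4=0xef  N=0 Z=0
after  2: R0=0x2d R1=0x5e R2=0xef R3=0x73 R4=0xef  N=0 Z=0
after  3: R0=0x2d R1=0x5e R2=0xef R3=0x2d R4=0xef  N=0 Z=0
after  4: R0=0x2d R1=0x5e R2=0x1c R3=0x2d R4=0xef  N=0 Z=0
after  5: R0=0x2d R1=0x5e R2=0x1c R3=0x11 R4=0xef  N=0 Z=0
-- IRQ taken; context saved, return-PC = 6 --

SAVED = 0x1c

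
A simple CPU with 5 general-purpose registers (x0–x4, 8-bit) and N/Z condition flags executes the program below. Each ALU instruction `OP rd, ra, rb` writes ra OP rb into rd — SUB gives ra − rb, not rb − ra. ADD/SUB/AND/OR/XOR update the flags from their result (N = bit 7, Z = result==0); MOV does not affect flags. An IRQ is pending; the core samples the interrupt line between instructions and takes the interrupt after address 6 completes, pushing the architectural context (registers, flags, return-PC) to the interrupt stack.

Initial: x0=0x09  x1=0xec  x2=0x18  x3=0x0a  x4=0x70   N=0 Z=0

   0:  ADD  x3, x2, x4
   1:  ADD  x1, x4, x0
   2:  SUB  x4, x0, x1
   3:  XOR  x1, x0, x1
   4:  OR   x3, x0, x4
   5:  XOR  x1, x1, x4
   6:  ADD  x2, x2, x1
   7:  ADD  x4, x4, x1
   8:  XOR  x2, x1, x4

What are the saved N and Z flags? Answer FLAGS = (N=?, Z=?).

after  0: x0=0x09 x1=0xec x2=0x18 x3=0x88 x4=0x70  N=1 Z=0
after  1: x0=0x09 x1=0x79 x2=0x18 x3=0x88 x4=0x70  N=0 Z=0
after  2: x0=0x09 x1=0x79 x2=0x18 x3=0x88 x4=0x90  N=1 Z=0
after  3: x0=0x09 x1=0x70 x2=0x18 x3=0x88 x4=0x90  N=0 Z=0
after  4: x0=0x09 x1=0x70 x2=0x18 x3=0x99 x4=0x90  N=1 Z=0
after  5: x0=0x09 x1=0xe0 x2=0x18 x3=0x99 x4=0x90  N=1 Z=0
after  6: x0=0x09 x1=0xe0 x2=0xf8 x3=0x99 x4=0x90  N=1 Z=0
-- IRQ taken; context saved, return-PC = 7 --

FLAGS = (N=1, Z=0)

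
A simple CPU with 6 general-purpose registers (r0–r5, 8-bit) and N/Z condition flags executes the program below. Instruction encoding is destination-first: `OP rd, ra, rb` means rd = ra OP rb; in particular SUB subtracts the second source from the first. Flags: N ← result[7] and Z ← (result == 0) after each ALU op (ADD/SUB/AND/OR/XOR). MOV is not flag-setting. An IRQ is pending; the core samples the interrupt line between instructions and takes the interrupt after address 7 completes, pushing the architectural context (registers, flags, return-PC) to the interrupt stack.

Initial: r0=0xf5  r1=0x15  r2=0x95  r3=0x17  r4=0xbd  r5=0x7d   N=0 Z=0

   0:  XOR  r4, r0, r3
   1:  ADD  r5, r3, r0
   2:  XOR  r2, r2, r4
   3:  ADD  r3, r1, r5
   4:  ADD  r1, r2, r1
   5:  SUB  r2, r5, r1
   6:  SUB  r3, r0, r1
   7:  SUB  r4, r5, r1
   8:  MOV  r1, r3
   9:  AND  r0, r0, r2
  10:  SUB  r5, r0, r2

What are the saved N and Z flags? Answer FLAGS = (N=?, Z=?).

after  0: r0=0xf5 r1=0x15 r2=0x95 r3=0x17 r4=0xe2 r5=0x7d  N=1 Z=0
after  1: r0=0xf5 r1=0x15 r2=0x95 r3=0x17 r4=0xe2 r5=0x0c  N=0 Z=0
after  2: r0=0xf5 r1=0x15 r2=0x77 r3=0x17 r4=0xe2 r5=0x0c  N=0 Z=0
after  3: r0=0xf5 r1=0x15 r2=0x77 r3=0x21 r4=0xe2 r5=0x0c  N=0 Z=0
after  4: r0=0xf5 r1=0x8c r2=0x77 r3=0x21 r4=0xe2 r5=0x0c  N=1 Z=0
after  5: r0=0xf5 r1=0x8c r2=0x80 r3=0x21 r4=0xe2 r5=0x0c  N=1 Z=0
after  6: r0=0xf5 r1=0x8c r2=0x80 r3=0x69 r4=0xe2 r5=0x0c  N=0 Z=0
after  7: r0=0xf5 r1=0x8c r2=0x80 r3=0x69 r4=0x80 r5=0x0c  N=1 Z=0
-- IRQ taken; context saved, return-PC = 8 --

FLAGS = (N=1, Z=0)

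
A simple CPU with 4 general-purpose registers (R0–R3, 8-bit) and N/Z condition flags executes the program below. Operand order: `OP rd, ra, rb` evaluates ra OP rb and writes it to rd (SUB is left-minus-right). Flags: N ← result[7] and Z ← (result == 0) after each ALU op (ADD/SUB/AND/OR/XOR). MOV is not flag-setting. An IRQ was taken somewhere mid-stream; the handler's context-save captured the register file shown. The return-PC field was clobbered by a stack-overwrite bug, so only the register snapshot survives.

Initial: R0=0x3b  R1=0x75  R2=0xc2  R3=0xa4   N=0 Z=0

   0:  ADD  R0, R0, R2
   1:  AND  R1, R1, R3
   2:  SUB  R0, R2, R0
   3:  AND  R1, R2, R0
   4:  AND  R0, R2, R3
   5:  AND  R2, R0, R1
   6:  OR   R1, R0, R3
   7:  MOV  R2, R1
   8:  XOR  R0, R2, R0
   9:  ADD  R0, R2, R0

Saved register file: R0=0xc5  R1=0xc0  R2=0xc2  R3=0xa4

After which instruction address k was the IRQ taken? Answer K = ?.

after  0: R0=0xfd R1=0x75 R2=0xc2 R3=0xa4  N=1 Z=0
after  1: R0=0xfd R1=0x24 R2=0xc2 R3=0xa4  N=0 Z=0
after  2: R0=0xc5 R1=0x24 R2=0xc2 R3=0xa4  N=1 Z=0
after  3: R0=0xc5 R1=0xc0 R2=0xc2 R3=0xa4  N=1 Z=0
-- IRQ taken; context saved, return-PC = 4 --

K = 3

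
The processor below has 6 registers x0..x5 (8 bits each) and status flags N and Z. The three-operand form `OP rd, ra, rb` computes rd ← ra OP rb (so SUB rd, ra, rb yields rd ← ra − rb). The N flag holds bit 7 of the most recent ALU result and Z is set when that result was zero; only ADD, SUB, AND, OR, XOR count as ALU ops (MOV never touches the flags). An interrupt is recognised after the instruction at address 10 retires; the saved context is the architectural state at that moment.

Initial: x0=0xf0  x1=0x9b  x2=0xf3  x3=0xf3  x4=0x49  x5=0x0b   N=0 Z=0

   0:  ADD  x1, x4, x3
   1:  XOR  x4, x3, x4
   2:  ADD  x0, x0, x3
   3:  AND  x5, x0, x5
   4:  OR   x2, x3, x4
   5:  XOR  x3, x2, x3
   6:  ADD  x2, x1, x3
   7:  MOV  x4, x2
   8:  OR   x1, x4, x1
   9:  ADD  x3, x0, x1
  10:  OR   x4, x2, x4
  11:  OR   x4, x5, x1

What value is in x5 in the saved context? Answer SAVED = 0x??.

SAVED = 0x03

after  0: x0=0xf0 x1=0x3c x2=0xf3 x3=0xf3 x4=0x49 x5=0x0b  N=0 Z=0
after  1: x0=0xf0 x1=0x3c x2=0xf3 x3=0xf3 x4=0xba x5=0x0b  N=1 Z=0
after  2: x0=0xe3 x1=0x3c x2=0xf3 x3=0xf3 x4=0xba x5=0x0b  N=1 Z=0
after  3: x0=0xe3 x1=0x3c x2=0xf3 x3=0xf3 x4=0xba x5=0x03  N=0 Z=0
after  4: x0=0xe3 x1=0x3c x2=0xfb x3=0xf3 x4=0xba x5=0x03  N=1 Z=0
after  5: x0=0xe3 x1=0x3c x2=0xfb x3=0x08 x4=0xba x5=0x03  N=0 Z=0
after  6: x0=0xe3 x1=0x3c x2=0x44 x3=0x08 x4=0xba x5=0x03  N=0 Z=0
after  7: x0=0xe3 x1=0x3c x2=0x44 x3=0x08 x4=0x44 x5=0x03  N=0 Z=0
after  8: x0=0xe3 x1=0x7c x2=0x44 x3=0x08 x4=0x44 x5=0x03  N=0 Z=0
after  9: x0=0xe3 x1=0x7c x2=0x44 x3=0x5f x4=0x44 x5=0x03  N=0 Z=0
after 10: x0=0xe3 x1=0x7c x2=0x44 x3=0x5f x4=0x44 x5=0x03  N=0 Z=0
-- IRQ taken; context saved, return-PC = 11 --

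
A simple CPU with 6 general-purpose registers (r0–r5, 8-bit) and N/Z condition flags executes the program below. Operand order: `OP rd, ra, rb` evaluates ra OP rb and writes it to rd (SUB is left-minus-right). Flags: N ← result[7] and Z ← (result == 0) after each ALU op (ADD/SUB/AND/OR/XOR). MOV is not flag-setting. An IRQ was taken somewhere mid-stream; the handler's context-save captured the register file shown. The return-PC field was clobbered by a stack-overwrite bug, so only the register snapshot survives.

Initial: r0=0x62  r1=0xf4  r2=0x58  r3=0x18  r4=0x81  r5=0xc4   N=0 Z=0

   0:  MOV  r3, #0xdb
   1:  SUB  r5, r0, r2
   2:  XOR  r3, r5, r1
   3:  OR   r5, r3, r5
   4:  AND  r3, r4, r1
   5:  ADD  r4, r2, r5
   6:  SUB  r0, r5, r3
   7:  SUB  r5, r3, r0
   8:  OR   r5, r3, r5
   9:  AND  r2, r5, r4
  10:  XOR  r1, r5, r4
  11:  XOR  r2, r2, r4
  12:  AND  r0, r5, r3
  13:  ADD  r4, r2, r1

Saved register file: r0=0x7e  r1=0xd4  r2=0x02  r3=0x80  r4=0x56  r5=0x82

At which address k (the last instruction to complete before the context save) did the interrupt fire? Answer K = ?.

after  0: r0=0x62 r1=0xf4 r2=0x58 r3=0xdb r4=0x81 r5=0xc4  N=0 Z=0
after  1: r0=0x62 r1=0xf4 r2=0x58 r3=0xdb r4=0x81 r5=0x0a  N=0 Z=0
after  2: r0=0x62 r1=0xf4 r2=0x58 r3=0xfe r4=0x81 r5=0x0a  N=1 Z=0
after  3: r0=0x62 r1=0xf4 r2=0x58 r3=0xfe r4=0x81 r5=0xfe  N=1 Z=0
after  4: r0=0x62 r1=0xf4 r2=0x58 r3=0x80 r4=0x81 r5=0xfe  N=1 Z=0
after  5: r0=0x62 r1=0xf4 r2=0x58 r3=0x80 r4=0x56 r5=0xfe  N=0 Z=0
after  6: r0=0x7e r1=0xf4 r2=0x58 r3=0x80 r4=0x56 r5=0xfe  N=0 Z=0
after  7: r0=0x7e r1=0xf4 r2=0x58 r3=0x80 r4=0x56 r5=0x02  N=0 Z=0
after  8: r0=0x7e r1=0xf4 r2=0x58 r3=0x80 r4=0x56 r5=0x82  N=1 Z=0
after  9: r0=0x7e r1=0xf4 r2=0x02 r3=0x80 r4=0x56 r5=0x82  N=0 Z=0
after 10: r0=0x7e r1=0xd4 r2=0x02 r3=0x80 r4=0x56 r5=0x82  N=1 Z=0
-- IRQ taken; context saved, return-PC = 11 --

K = 10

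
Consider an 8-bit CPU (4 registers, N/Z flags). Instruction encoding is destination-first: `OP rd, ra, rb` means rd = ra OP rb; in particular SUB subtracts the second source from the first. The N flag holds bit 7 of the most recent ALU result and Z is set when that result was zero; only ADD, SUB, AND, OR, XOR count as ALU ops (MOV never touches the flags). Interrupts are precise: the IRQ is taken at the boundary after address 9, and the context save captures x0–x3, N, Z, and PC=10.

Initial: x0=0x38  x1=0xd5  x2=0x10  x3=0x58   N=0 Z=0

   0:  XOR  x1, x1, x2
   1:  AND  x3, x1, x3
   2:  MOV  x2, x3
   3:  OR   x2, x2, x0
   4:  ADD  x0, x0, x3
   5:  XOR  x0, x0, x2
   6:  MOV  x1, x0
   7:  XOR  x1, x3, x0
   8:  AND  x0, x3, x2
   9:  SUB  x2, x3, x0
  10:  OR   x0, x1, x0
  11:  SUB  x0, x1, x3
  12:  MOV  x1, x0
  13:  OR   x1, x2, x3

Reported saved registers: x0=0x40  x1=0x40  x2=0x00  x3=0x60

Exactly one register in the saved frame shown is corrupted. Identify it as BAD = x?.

BAD = x3

after  0: x0=0x38 x1=0xc5 x2=0x10 x3=0x58  N=1 Z=0
after  1: x0=0x38 x1=0xc5 x2=0x10 x3=0x40  N=0 Z=0
after  2: x0=0x38 x1=0xc5 x2=0x40 x3=0x40  N=0 Z=0
after  3: x0=0x38 x1=0xc5 x2=0x78 x3=0x40  N=0 Z=0
after  4: x0=0x78 x1=0xc5 x2=0x78 x3=0x40  N=0 Z=0
after  5: x0=0x00 x1=0xc5 x2=0x78 x3=0x40  N=0 Z=1
after  6: x0=0x00 x1=0x00 x2=0x78 x3=0x40  N=0 Z=1
after  7: x0=0x00 x1=0x40 x2=0x78 x3=0x40  N=0 Z=0
after  8: x0=0x40 x1=0x40 x2=0x78 x3=0x40  N=0 Z=0
after  9: x0=0x40 x1=0x40 x2=0x00 x3=0x40  N=0 Z=1
-- IRQ taken; context saved, return-PC = 10 --
mismatch: x3: reported 0x60 vs actual 0x40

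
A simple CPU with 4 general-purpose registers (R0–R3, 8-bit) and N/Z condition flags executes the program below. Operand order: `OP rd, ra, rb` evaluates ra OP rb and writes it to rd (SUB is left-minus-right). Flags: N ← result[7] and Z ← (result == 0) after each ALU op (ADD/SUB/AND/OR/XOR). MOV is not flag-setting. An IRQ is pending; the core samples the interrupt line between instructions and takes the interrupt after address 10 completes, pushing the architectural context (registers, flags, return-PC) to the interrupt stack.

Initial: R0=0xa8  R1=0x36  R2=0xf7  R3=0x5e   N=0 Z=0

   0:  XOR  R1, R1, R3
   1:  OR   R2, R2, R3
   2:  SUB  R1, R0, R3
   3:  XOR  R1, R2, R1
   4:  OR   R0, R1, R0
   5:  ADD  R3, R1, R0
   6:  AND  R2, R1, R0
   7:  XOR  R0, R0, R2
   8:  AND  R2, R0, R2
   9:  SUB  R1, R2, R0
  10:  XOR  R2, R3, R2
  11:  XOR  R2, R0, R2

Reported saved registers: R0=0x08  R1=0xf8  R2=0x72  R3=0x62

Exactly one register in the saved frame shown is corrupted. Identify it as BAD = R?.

BAD = R3

after  0: R0=0xa8 R1=0x68 R2=0xf7 R3=0x5e  N=0 Z=0
after  1: R0=0xa8 R1=0x68 R2=0xff R3=0x5e  N=1 Z=0
after  2: R0=0xa8 R1=0x4a R2=0xff R3=0x5e  N=0 Z=0
after  3: R0=0xa8 R1=0xb5 R2=0xff R3=0x5e  N=1 Z=0
after  4: R0=0xbd R1=0xb5 R2=0xff R3=0x5e  N=1 Z=0
after  5: R0=0xbd R1=0xb5 R2=0xff R3=0x72  N=0 Z=0
after  6: R0=0xbd R1=0xb5 R2=0xb5 R3=0x72  N=1 Z=0
after  7: R0=0x08 R1=0xb5 R2=0xb5 R3=0x72  N=0 Z=0
after  8: R0=0x08 R1=0xb5 R2=0x00 R3=0x72  N=0 Z=1
after  9: R0=0x08 R1=0xf8 R2=0x00 R3=0x72  N=1 Z=0
after 10: R0=0x08 R1=0xf8 R2=0x72 R3=0x72  N=0 Z=0
-- IRQ taken; context saved, return-PC = 11 --
mismatch: R3: reported 0x62 vs actual 0x72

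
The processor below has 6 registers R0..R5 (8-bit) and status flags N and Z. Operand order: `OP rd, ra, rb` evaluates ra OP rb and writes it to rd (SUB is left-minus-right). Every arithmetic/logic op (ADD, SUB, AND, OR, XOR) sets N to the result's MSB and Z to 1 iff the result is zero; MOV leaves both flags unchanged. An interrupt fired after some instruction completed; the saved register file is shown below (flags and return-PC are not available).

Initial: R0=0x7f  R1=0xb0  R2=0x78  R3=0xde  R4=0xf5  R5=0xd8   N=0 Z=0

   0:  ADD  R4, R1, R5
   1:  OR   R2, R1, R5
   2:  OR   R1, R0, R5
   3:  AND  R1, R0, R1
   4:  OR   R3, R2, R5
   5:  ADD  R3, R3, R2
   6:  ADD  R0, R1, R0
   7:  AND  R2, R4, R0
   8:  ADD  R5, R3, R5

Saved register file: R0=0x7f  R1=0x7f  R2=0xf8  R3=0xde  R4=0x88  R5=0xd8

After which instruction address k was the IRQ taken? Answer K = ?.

after  0: R0=0x7f R1=0xb0 R2=0x78 R3=0xde R4=0x88 R5=0xd8  N=1 Z=0
after  1: R0=0x7f R1=0xb0 R2=0xf8 R3=0xde R4=0x88 R5=0xd8  N=1 Z=0
after  2: R0=0x7f R1=0xff R2=0xf8 R3=0xde R4=0x88 R5=0xd8  N=1 Z=0
after  3: R0=0x7f R1=0x7f R2=0xf8 R3=0xde R4=0x88 R5=0xd8  N=0 Z=0
-- IRQ taken; context saved, return-PC = 4 --

K = 3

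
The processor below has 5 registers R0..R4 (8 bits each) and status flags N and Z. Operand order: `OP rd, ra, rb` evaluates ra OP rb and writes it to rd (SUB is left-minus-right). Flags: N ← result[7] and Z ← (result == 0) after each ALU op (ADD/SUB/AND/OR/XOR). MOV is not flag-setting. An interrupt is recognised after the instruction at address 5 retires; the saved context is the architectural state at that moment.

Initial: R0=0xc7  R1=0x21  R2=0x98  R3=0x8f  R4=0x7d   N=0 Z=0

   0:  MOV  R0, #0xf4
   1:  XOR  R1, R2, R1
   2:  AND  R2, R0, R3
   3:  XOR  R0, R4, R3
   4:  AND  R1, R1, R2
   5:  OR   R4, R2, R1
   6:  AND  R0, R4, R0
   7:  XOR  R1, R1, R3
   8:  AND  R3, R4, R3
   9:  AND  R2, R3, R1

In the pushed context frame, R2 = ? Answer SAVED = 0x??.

after  0: R0=0xf4 R1=0x21 R2=0x98 R3=0x8f R4=0x7d  N=0 Z=0
after  1: R0=0xf4 R1=0xb9 R2=0x98 R3=0x8f R4=0x7d  N=1 Z=0
after  2: R0=0xf4 R1=0xb9 R2=0x84 R3=0x8f R4=0x7d  N=1 Z=0
after  3: R0=0xf2 R1=0xb9 R2=0x84 R3=0x8f R4=0x7d  N=1 Z=0
after  4: R0=0xf2 R1=0x80 R2=0x84 R3=0x8f R4=0x7d  N=1 Z=0
after  5: R0=0xf2 R1=0x80 R2=0x84 R3=0x8f R4=0x84  N=1 Z=0
-- IRQ taken; context saved, return-PC = 6 --

SAVED = 0x84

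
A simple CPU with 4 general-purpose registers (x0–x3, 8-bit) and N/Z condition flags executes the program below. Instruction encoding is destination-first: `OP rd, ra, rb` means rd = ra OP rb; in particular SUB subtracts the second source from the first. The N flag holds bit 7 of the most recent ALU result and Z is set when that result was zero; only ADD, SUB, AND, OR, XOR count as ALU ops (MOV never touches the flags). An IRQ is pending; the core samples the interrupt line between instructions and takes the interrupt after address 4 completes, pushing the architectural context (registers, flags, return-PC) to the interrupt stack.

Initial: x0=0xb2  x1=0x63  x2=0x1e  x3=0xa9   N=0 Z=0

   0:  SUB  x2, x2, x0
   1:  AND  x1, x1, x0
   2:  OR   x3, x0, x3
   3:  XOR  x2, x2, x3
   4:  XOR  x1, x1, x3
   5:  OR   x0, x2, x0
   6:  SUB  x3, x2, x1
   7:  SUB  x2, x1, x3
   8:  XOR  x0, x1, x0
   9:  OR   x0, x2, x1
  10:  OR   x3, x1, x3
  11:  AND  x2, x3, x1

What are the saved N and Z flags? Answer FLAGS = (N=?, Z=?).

FLAGS = (N=1, Z=0)

after  0: x0=0xb2 x1=0x63 x2=0x6c x3=0xa9  N=0 Z=0
after  1: x0=0xb2 x1=0x22 x2=0x6c x3=0xa9  N=0 Z=0
after  2: x0=0xb2 x1=0x22 x2=0x6c x3=0xbb  N=1 Z=0
after  3: x0=0xb2 x1=0x22 x2=0xd7 x3=0xbb  N=1 Z=0
after  4: x0=0xb2 x1=0x99 x2=0xd7 x3=0xbb  N=1 Z=0
-- IRQ taken; context saved, return-PC = 5 --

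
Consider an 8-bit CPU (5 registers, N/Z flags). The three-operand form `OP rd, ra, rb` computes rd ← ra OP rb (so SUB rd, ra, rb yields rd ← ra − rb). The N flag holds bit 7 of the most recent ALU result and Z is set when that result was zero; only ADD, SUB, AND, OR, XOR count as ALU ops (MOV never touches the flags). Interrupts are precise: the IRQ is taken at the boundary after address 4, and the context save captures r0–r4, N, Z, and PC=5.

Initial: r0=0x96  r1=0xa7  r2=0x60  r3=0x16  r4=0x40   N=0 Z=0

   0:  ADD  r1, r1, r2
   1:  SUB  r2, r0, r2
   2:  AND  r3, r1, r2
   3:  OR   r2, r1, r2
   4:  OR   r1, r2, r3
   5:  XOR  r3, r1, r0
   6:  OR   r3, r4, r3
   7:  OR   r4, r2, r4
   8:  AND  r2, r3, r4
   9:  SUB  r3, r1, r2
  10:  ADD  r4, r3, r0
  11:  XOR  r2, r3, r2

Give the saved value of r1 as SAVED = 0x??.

after  0: r0=0x96 r1=0x07 r2=0x60 r3=0x16 r4=0x40  N=0 Z=0
after  1: r0=0x96 r1=0x07 r2=0x36 r3=0x16 r4=0x40  N=0 Z=0
after  2: r0=0x96 r1=0x07 r2=0x36 r3=0x06 r4=0x40  N=0 Z=0
after  3: r0=0x96 r1=0x07 r2=0x37 r3=0x06 r4=0x40  N=0 Z=0
after  4: r0=0x96 r1=0x37 r2=0x37 r3=0x06 r4=0x40  N=0 Z=0
-- IRQ taken; context saved, return-PC = 5 --

SAVED = 0x37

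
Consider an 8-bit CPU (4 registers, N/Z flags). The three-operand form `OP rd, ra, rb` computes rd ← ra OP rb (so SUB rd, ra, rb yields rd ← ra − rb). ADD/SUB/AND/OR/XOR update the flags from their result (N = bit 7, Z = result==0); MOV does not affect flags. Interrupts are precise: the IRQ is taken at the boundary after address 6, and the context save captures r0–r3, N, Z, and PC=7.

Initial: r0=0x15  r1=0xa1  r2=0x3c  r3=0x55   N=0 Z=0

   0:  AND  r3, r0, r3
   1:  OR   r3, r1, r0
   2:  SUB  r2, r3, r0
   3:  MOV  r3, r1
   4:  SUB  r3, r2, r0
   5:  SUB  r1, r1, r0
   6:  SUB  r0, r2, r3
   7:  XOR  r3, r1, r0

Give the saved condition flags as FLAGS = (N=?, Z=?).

after  0: r0=0x15 r1=0xa1 r2=0x3c r3=0x15  N=0 Z=0
after  1: r0=0x15 r1=0xa1 r2=0x3c r3=0xb5  N=1 Z=0
after  2: r0=0x15 r1=0xa1 r2=0xa0 r3=0xb5  N=1 Z=0
after  3: r0=0x15 r1=0xa1 r2=0xa0 r3=0xa1  N=1 Z=0
after  4: r0=0x15 r1=0xa1 r2=0xa0 r3=0x8b  N=1 Z=0
after  5: r0=0x15 r1=0x8c r2=0xa0 r3=0x8b  N=1 Z=0
after  6: r0=0x15 r1=0x8c r2=0xa0 r3=0x8b  N=0 Z=0
-- IRQ taken; context saved, return-PC = 7 --

FLAGS = (N=0, Z=0)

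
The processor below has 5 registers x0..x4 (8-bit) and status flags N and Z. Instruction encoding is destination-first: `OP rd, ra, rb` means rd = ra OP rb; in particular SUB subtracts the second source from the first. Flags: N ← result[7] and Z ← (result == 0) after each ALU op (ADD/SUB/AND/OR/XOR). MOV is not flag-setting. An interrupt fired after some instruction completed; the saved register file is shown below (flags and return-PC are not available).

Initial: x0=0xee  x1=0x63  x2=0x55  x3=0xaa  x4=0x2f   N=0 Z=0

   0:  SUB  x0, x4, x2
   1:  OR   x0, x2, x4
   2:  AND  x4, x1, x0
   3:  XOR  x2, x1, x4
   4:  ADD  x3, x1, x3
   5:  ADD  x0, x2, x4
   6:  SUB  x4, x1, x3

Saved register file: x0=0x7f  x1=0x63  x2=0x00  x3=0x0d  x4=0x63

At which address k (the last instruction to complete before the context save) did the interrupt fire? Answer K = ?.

K = 4

after  0: x0=0xda x1=0x63 x2=0x55 x3=0xaa x4=0x2f  N=1 Z=0
after  1: x0=0x7f x1=0x63 x2=0x55 x3=0xaa x4=0x2f  N=0 Z=0
after  2: x0=0x7f x1=0x63 x2=0x55 x3=0xaa x4=0x63  N=0 Z=0
after  3: x0=0x7f x1=0x63 x2=0x00 x3=0xaa x4=0x63  N=0 Z=1
after  4: x0=0x7f x1=0x63 x2=0x00 x3=0x0d x4=0x63  N=0 Z=0
-- IRQ taken; context saved, return-PC = 5 --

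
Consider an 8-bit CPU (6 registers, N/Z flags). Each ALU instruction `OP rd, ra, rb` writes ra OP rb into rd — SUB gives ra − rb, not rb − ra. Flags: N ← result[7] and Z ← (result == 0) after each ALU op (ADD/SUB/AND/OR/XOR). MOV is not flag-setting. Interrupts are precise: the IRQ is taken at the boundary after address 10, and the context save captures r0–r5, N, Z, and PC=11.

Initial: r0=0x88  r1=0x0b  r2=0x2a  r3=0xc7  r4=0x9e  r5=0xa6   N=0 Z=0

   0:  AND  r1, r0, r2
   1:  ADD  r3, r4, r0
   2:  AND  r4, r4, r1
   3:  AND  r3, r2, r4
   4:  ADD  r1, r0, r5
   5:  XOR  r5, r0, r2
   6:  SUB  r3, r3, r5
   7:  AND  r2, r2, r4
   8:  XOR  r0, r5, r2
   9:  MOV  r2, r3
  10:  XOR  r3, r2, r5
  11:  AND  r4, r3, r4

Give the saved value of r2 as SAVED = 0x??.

SAVED = 0x66

after  0: r0=0x88 r1=0x08 r2=0x2a r3=0xc7 r4=0x9e r5=0xa6  N=0 Z=0
after  1: r0=0x88 r1=0x08 r2=0x2a r3=0x26 r4=0x9e r5=0xa6  N=0 Z=0
after  2: r0=0x88 r1=0x08 r2=0x2a r3=0x26 r4=0x08 r5=0xa6  N=0 Z=0
after  3: r0=0x88 r1=0x08 r2=0x2a r3=0x08 r4=0x08 r5=0xa6  N=0 Z=0
after  4: r0=0x88 r1=0x2e r2=0x2a r3=0x08 r4=0x08 r5=0xa6  N=0 Z=0
after  5: r0=0x88 r1=0x2e r2=0x2a r3=0x08 r4=0x08 r5=0xa2  N=1 Z=0
after  6: r0=0x88 r1=0x2e r2=0x2a r3=0x66 r4=0x08 r5=0xa2  N=0 Z=0
after  7: r0=0x88 r1=0x2e r2=0x08 r3=0x66 r4=0x08 r5=0xa2  N=0 Z=0
after  8: r0=0xaa r1=0x2e r2=0x08 r3=0x66 r4=0x08 r5=0xa2  N=1 Z=0
after  9: r0=0xaa r1=0x2e r2=0x66 r3=0x66 r4=0x08 r5=0xa2  N=1 Z=0
after 10: r0=0xaa r1=0x2e r2=0x66 r3=0xc4 r4=0x08 r5=0xa2  N=1 Z=0
-- IRQ taken; context saved, return-PC = 11 --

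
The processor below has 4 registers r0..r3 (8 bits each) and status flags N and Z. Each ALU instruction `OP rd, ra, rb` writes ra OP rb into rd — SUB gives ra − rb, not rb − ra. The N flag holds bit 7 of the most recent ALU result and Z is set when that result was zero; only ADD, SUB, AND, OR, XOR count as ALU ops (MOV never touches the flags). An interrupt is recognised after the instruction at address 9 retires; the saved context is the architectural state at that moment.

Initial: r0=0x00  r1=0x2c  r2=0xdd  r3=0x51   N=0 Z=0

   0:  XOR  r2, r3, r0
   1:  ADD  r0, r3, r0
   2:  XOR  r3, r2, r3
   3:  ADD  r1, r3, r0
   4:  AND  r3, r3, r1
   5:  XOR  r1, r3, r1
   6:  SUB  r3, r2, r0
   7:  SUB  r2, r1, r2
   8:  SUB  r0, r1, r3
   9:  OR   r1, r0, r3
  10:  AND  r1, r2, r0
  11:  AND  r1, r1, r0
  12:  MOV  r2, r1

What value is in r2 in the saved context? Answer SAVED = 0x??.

SAVED = 0x00

after  0: r0=0x00 r1=0x2c r2=0x51 r3=0x51  N=0 Z=0
after  1: r0=0x51 r1=0x2c r2=0x51 r3=0x51  N=0 Z=0
after  2: r0=0x51 r1=0x2c r2=0x51 r3=0x00  N=0 Z=1
after  3: r0=0x51 r1=0x51 r2=0x51 r3=0x00  N=0 Z=0
after  4: r0=0x51 r1=0x51 r2=0x51 r3=0x00  N=0 Z=1
after  5: r0=0x51 r1=0x51 r2=0x51 r3=0x00  N=0 Z=0
after  6: r0=0x51 r1=0x51 r2=0x51 r3=0x00  N=0 Z=1
after  7: r0=0x51 r1=0x51 r2=0x00 r3=0x00  N=0 Z=1
after  8: r0=0x51 r1=0x51 r2=0x00 r3=0x00  N=0 Z=0
after  9: r0=0x51 r1=0x51 r2=0x00 r3=0x00  N=0 Z=0
-- IRQ taken; context saved, return-PC = 10 --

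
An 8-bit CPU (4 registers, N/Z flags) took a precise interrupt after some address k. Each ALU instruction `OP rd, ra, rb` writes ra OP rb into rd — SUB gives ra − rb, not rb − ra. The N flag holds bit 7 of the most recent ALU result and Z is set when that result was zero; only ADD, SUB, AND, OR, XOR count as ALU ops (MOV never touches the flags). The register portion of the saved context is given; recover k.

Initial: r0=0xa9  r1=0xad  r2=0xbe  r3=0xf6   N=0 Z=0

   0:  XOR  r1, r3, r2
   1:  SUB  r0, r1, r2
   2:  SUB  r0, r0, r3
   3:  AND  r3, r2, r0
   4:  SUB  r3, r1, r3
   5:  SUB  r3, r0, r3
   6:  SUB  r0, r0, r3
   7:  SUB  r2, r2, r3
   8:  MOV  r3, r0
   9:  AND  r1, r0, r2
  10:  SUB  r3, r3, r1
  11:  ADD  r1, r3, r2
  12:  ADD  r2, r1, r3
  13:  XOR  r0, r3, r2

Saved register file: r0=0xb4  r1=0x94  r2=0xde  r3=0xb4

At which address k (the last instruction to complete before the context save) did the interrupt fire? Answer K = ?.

K = 9

after  0: r0=0xa9 r1=0x48 r2=0xbe r3=0xf6  N=0 Z=0
after  1: r0=0x8a r1=0x48 r2=0xbe r3=0xf6  N=1 Z=0
after  2: r0=0x94 r1=0x48 r2=0xbe r3=0xf6  N=1 Z=0
after  3: r0=0x94 r1=0x48 r2=0xbe r3=0x94  N=1 Z=0
after  4: r0=0x94 r1=0x48 r2=0xbe r3=0xb4  N=1 Z=0
after  5: r0=0x94 r1=0x48 r2=0xbe r3=0xe0  N=1 Z=0
after  6: r0=0xb4 r1=0x48 r2=0xbe r3=0xe0  N=1 Z=0
after  7: r0=0xb4 r1=0x48 r2=0xde r3=0xe0  N=1 Z=0
after  8: r0=0xb4 r1=0x48 r2=0xde r3=0xb4  N=1 Z=0
after  9: r0=0xb4 r1=0x94 r2=0xde r3=0xb4  N=1 Z=0
-- IRQ taken; context saved, return-PC = 10 --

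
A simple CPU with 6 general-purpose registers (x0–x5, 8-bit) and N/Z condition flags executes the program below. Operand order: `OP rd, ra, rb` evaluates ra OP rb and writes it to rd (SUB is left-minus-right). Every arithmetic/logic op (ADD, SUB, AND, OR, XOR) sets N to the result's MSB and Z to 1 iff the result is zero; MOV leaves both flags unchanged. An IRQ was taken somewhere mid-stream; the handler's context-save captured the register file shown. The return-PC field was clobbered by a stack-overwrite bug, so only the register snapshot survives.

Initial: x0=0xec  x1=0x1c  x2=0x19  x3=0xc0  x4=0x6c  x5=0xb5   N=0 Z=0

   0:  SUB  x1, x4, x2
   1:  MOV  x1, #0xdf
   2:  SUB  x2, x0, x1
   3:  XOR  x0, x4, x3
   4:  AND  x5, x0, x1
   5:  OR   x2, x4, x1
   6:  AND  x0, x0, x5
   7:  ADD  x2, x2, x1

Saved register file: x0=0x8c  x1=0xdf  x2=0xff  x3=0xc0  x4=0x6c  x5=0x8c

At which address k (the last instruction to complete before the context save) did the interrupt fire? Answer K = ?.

after  0: x0=0xec x1=0x53 x2=0x19 x3=0xc0 x4=0x6c x5=0xb5  N=0 Z=0
after  1: x0=0xec x1=0xdf x2=0x19 x3=0xc0 x4=0x6c x5=0xb5  N=0 Z=0
after  2: x0=0xec x1=0xdf x2=0x0d x3=0xc0 x4=0x6c x5=0xb5  N=0 Z=0
after  3: x0=0xac x1=0xdf x2=0x0d x3=0xc0 x4=0x6c x5=0xb5  N=1 Z=0
after  4: x0=0xac x1=0xdf x2=0x0d x3=0xc0 x4=0x6c x5=0x8c  N=1 Z=0
after  5: x0=0xac x1=0xdf x2=0xff x3=0xc0 x4=0x6c x5=0x8c  N=1 Z=0
after  6: x0=0x8c x1=0xdf x2=0xff x3=0xc0 x4=0x6c x5=0x8c  N=1 Z=0
-- IRQ taken; context saved, return-PC = 7 --

K = 6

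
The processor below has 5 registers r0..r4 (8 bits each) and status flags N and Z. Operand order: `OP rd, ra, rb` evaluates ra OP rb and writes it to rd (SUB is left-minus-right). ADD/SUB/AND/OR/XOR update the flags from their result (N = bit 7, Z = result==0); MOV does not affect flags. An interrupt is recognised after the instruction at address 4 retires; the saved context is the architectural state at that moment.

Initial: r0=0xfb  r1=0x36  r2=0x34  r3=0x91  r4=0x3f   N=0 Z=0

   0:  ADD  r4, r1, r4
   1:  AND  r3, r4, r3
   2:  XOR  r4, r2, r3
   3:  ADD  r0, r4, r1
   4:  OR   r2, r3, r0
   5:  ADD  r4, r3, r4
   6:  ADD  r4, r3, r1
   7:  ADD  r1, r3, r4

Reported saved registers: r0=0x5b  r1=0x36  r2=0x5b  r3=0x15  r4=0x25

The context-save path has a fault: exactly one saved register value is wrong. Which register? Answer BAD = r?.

BAD = r3

after  0: r0=0xfb r1=0x36 r2=0x34 r3=0x91 r4=0x75  N=0 Z=0
after  1: r0=0xfb r1=0x36 r2=0x34 r3=0x11 r4=0x75  N=0 Z=0
after  2: r0=0xfb r1=0x36 r2=0x34 r3=0x11 r4=0x25  N=0 Z=0
after  3: r0=0x5b r1=0x36 r2=0x34 r3=0x11 r4=0x25  N=0 Z=0
after  4: r0=0x5b r1=0x36 r2=0x5b r3=0x11 r4=0x25  N=0 Z=0
-- IRQ taken; context saved, return-PC = 5 --
mismatch: r3: reported 0x15 vs actual 0x11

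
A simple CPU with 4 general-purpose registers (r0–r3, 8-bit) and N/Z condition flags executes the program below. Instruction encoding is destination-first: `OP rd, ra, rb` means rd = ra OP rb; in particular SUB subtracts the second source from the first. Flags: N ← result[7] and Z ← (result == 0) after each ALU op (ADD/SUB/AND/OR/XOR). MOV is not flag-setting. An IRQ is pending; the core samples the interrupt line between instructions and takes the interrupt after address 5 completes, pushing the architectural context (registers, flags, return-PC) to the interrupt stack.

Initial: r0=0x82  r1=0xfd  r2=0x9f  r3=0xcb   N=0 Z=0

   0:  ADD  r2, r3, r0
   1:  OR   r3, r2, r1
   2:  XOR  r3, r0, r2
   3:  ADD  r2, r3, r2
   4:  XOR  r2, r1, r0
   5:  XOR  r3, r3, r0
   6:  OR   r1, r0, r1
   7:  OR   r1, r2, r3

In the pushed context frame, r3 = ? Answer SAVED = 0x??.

SAVED = 0x4d

after  0: r0=0x82 r1=0xfd r2=0x4d r3=0xcb  N=0 Z=0
after  1: r0=0x82 r1=0xfd r2=0x4d r3=0xfd  N=1 Z=0
after  2: r0=0x82 r1=0xfd r2=0x4d r3=0xcf  N=1 Z=0
after  3: r0=0x82 r1=0xfd r2=0x1c r3=0xcf  N=0 Z=0
after  4: r0=0x82 r1=0xfd r2=0x7f r3=0xcf  N=0 Z=0
after  5: r0=0x82 r1=0xfd r2=0x7f r3=0x4d  N=0 Z=0
-- IRQ taken; context saved, return-PC = 6 --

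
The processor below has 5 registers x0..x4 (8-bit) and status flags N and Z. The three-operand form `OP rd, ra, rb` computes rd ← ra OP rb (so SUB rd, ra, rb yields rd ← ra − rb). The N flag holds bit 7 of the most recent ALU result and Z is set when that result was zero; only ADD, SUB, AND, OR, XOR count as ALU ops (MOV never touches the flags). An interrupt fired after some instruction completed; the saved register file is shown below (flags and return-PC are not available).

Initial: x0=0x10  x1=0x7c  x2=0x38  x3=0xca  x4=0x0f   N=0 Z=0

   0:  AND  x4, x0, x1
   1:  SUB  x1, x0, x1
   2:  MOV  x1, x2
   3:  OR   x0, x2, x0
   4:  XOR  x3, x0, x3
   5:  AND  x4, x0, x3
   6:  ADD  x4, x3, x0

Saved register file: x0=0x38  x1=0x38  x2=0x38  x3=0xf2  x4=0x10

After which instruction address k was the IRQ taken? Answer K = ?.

after  0: x0=0x10 x1=0x7c x2=0x38 x3=0xca x4=0x10  N=0 Z=0
after  1: x0=0x10 x1=0x94 x2=0x38 x3=0xca x4=0x10  N=1 Z=0
after  2: x0=0x10 x1=0x38 x2=0x38 x3=0xca x4=0x10  N=1 Z=0
after  3: x0=0x38 x1=0x38 x2=0x38 x3=0xca x4=0x10  N=0 Z=0
after  4: x0=0x38 x1=0x38 x2=0x38 x3=0xf2 x4=0x10  N=1 Z=0
-- IRQ taken; context saved, return-PC = 5 --

K = 4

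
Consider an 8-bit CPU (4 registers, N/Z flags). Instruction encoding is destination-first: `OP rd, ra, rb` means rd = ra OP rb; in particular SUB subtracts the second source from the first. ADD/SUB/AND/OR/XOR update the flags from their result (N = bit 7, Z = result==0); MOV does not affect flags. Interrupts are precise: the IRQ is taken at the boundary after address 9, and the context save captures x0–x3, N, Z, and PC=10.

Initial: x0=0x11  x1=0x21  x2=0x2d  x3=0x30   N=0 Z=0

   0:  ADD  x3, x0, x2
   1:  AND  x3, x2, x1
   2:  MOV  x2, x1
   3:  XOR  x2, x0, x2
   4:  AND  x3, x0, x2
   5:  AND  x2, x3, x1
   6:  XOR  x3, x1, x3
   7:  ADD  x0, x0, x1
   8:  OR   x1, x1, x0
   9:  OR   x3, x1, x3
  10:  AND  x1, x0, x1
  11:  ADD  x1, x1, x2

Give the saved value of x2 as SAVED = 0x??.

after  0: x0=0x11 x1=0x21 x2=0x2d x3=0x3e  N=0 Z=0
after  1: x0=0x11 x1=0x21 x2=0x2d x3=0x21  N=0 Z=0
after  2: x0=0x11 x1=0x21 x2=0x21 x3=0x21  N=0 Z=0
after  3: x0=0x11 x1=0x21 x2=0x30 x3=0x21  N=0 Z=0
after  4: x0=0x11 x1=0x21 x2=0x30 x3=0x10  N=0 Z=0
after  5: x0=0x11 x1=0x21 x2=0x00 x3=0x10  N=0 Z=1
after  6: x0=0x11 x1=0x21 x2=0x00 x3=0x31  N=0 Z=0
after  7: x0=0x32 x1=0x21 x2=0x00 x3=0x31  N=0 Z=0
after  8: x0=0x32 x1=0x33 x2=0x00 x3=0x31  N=0 Z=0
after  9: x0=0x32 x1=0x33 x2=0x00 x3=0x33  N=0 Z=0
-- IRQ taken; context saved, return-PC = 10 --

SAVED = 0x00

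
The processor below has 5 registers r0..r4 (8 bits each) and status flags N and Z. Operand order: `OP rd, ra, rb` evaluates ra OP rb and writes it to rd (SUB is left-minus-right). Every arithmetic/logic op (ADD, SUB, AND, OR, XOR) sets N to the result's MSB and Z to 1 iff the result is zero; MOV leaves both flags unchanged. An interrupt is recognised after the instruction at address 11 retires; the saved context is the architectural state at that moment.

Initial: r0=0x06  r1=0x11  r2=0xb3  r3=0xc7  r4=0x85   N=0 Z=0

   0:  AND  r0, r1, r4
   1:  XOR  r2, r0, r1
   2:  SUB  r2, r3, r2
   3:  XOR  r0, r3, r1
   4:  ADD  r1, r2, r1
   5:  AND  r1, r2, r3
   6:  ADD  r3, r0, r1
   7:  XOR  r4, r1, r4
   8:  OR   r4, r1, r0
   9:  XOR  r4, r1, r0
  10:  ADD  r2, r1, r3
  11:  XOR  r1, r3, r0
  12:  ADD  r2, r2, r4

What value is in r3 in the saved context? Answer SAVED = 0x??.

after  0: r0=0x01 r1=0x11 r2=0xb3 r3=0xc7 r4=0x85  N=0 Z=0
after  1: r0=0x01 r1=0x11 r2=0x10 r3=0xc7 r4=0x85  N=0 Z=0
after  2: r0=0x01 r1=0x11 r2=0xb7 r3=0xc7 r4=0x85  N=1 Z=0
after  3: r0=0xd6 r1=0x11 r2=0xb7 r3=0xc7 r4=0x85  N=1 Z=0
after  4: r0=0xd6 r1=0xc8 r2=0xb7 r3=0xc7 r4=0x85  N=1 Z=0
after  5: r0=0xd6 r1=0x87 r2=0xb7 r3=0xc7 r4=0x85  N=1 Z=0
after  6: r0=0xd6 r1=0x87 r2=0xb7 r3=0x5d r4=0x85  N=0 Z=0
after  7: r0=0xd6 r1=0x87 r2=0xb7 r3=0x5d r4=0x02  N=0 Z=0
after  8: r0=0xd6 r1=0x87 r2=0xb7 r3=0x5d r4=0xd7  N=1 Z=0
after  9: r0=0xd6 r1=0x87 r2=0xb7 r3=0x5d r4=0x51  N=0 Z=0
after 10: r0=0xd6 r1=0x87 r2=0xe4 r3=0x5d r4=0x51  N=1 Z=0
after 11: r0=0xd6 r1=0x8b r2=0xe4 r3=0x5d r4=0x51  N=1 Z=0
-- IRQ taken; context saved, return-PC = 12 --

SAVED = 0x5d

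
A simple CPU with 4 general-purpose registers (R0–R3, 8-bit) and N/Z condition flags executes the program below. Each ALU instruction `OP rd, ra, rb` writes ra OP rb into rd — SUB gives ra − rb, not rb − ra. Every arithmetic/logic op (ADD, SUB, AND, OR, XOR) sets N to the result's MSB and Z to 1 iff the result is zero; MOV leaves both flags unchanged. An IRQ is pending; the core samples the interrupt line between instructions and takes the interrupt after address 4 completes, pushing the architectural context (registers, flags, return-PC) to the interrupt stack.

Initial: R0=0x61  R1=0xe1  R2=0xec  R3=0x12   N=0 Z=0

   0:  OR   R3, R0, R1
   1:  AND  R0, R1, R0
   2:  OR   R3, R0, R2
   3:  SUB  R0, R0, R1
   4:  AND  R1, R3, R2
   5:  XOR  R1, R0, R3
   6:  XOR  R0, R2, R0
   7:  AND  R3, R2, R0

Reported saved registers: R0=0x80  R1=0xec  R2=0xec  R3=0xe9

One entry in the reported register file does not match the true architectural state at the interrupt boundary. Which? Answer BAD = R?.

BAD = R3

after  0: R0=0x61 R1=0xe1 R2=0xec R3=0xe1  N=1 Z=0
after  1: R0=0x61 R1=0xe1 R2=0xec R3=0xe1  N=0 Z=0
after  2: R0=0x61 R1=0xe1 R2=0xec R3=0xed  N=1 Z=0
after  3: R0=0x80 R1=0xe1 R2=0xec R3=0xed  N=1 Z=0
after  4: R0=0x80 R1=0xec R2=0xec R3=0xed  N=1 Z=0
-- IRQ taken; context saved, return-PC = 5 --
mismatch: R3: reported 0xe9 vs actual 0xed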